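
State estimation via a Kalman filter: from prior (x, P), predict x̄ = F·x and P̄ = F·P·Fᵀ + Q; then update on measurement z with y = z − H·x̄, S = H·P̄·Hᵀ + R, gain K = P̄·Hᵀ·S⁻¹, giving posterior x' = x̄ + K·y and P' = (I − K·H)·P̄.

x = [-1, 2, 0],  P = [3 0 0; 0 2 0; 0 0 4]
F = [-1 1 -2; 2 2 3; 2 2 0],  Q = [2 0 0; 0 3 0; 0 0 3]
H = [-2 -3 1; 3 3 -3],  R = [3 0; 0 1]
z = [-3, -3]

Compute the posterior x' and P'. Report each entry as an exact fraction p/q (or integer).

x' = [8126/3129, 2036/3129, 13190/3129]
P' = [34873/2086 -18201/2086 16557/2086; -18201/2086 11059/2086 -6977/2086; 16557/2086 -6977/2086 9859/2086]

x̄ = F·x = [3, 2, 2]
P̄ = F·P·Fᵀ + Q = [23 -26 -2; -26 59 20; -2 20 23]
y = z − H·x̄ = [7, -12]
S = H·P̄·Hᵀ + R = [225 -126; -126 154]
K = P̄·Hᵀ·S⁻¹ = [101/447 345/2086; -268/447 -495/2086; -166/447 -837/2086]
x' = x̄ + K·y = [8126/3129, 2036/3129, 13190/3129]
P' = (I − K·H)·P̄ = [34873/2086 -18201/2086 16557/2086; -18201/2086 11059/2086 -6977/2086; 16557/2086 -6977/2086 9859/2086]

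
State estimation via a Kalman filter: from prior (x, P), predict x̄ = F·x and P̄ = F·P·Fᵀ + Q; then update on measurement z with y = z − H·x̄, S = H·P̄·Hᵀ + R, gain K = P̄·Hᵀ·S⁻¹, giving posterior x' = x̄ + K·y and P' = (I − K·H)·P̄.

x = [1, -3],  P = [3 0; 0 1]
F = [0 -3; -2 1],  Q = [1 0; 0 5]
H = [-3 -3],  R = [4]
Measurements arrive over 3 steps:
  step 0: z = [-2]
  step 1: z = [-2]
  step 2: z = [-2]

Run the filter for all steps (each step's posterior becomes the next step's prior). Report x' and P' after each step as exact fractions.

step 0: x' = [804/101, -730/101], P' = [1579/202 -1551/202; -1551/202 1611/202]
step 1: x' = [83379/3721, -81329/3721], P' = [267286/3721 -266724/3721; -266724/3721 267726/3721]
step 2: x' = [8999016/136061, -8921470/136061], P' = [176255629/272122 -176216697/272122; -176216697/272122 176292093/272122]

step 0: x̄ = F·x = [9, -5]
step 0: P̄ = F·P·Fᵀ + Q = [10 -3; -3 18]
step 0: y = z − H·x̄ = [10]
step 0: S = H·P̄·Hᵀ + R = [202]
step 0: K = P̄·Hᵀ·S⁻¹ = [-21/202; -45/202]
step 0: x' = x̄ + K·y = [804/101, -730/101]
step 0: P' = (I − K·H)·P̄ = [1579/202 -1551/202; -1551/202 1611/202]
step 1: x̄ = F·x = [2190/101, -2338/101]
step 1: P̄ = F·P·Fᵀ + Q = [14701/202 -14139/202; -14139/202 15141/202]
step 1: y = z − H·x̄ = [-646/101]
step 1: S = H·P̄·Hᵀ + R = [7442/101]
step 1: K = P̄·Hᵀ·S⁻¹ = [-843/7442; -1503/7442]
step 1: x' = x̄ + K·y = [83379/3721, -81329/3721]
step 1: P' = (I − K·H)·P̄ = [267286/3721 -266724/3721; -266724/3721 267726/3721]
step 2: x̄ = F·x = [243987/3721, -4067/61]
step 2: P̄ = F·P·Fᵀ + Q = [2413255/3721 -39402/61; -39402/61 651]
step 2: y = z − H·x̄ = [-19742/3721]
step 2: S = H·P̄·Hᵀ + R = [272122/3721]
step 2: K = P̄·Hᵀ·S⁻¹ = [-29199/272122; -56547/272122]
step 2: x' = x̄ + K·y = [8999016/136061, -8921470/136061]
step 2: P' = (I − K·H)·P̄ = [176255629/272122 -176216697/272122; -176216697/272122 176292093/272122]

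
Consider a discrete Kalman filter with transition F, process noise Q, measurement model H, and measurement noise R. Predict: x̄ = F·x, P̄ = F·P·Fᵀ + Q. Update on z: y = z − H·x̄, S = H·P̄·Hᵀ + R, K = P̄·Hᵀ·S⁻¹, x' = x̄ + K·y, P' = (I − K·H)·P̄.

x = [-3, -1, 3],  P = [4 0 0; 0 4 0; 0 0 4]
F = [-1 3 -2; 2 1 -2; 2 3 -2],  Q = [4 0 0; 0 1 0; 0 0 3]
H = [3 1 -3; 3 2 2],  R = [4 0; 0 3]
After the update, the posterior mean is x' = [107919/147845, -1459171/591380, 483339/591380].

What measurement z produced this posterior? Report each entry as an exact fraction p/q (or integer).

z = [-3, -1]

x̄ = F·x = [-6, -13, -15]
P̄ = F·P·Fᵀ + Q = [60 20 44; 20 37 44; 44 44 71]
S = H·P̄·Hᵀ + R = [284 60; 60 2095]
K = P̄·Hᵀ·S⁻¹ = [6199/29569 20848/147845; -17329/118276 16287/147845; -19847/118276 26257/147845]
x' − x̄ = [994989/147845, 6228769/591380, 9354039/591380] = K·y
y = (KᵀK)⁻¹·Kᵀ·(x' − x̄) = [-17, 73]
z = y + H·x̄ = [-17, 73] + [14, -74] = [-3, -1]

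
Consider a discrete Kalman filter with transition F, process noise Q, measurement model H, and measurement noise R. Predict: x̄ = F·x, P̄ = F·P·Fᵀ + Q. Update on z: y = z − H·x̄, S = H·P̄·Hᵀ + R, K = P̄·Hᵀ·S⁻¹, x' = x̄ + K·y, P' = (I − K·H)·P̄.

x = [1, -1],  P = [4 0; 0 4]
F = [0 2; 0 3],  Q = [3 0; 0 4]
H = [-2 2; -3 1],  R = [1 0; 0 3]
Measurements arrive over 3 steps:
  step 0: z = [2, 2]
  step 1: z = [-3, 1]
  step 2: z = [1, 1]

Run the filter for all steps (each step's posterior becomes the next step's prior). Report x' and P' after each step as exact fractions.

step 0: x̄ = F·x = [-2, -3]
step 0: P̄ = F·P·Fᵀ + Q = [19 24; 24 40]
step 0: y = z − H·x̄ = [4, -1]
step 0: S = H·P̄·Hᵀ + R = [45 2; 2 70]
step 0: K = P̄·Hᵀ·S⁻¹ = [383/1573 -1505/3146; 1152/1573 -752/1573]
step 0: x' = x̄ + K·y = [-1723/3146, 641/1573]
step 0: P' = (I − K·H)·P̄ = [2449/3146 1416/1573; 1416/1573 1992/1573]
step 1: x̄ = F·x = [1282/1573, 1923/1573]
step 1: P̄ = F·P·Fᵀ + Q = [12687/1573 11952/1573; 11952/1573 24220/1573]
step 1: y = z − H·x̄ = [-6001/1573, 3496/1573]
step 1: S = H·P̄·Hᵀ + R = [53585/1573 28946/1573; 28946/1573 71410/1573]
step 1: K = P̄·Hᵀ·S⁻¹ = [206859/949979 -862365/1899958; 663996/949979 -423946/949979]
step 1: x' = x̄ + K·y = [-973237/949979, -2314015/949979]
step 1: P' = (I − K·H)·P̄ = [1396977/1899958 801918/949979; 801918/949979 1133916/949979]
step 2: x̄ = F·x = [-4628030/949979, -6942045/949979]
step 2: P̄ = F·P·Fᵀ + Q = [7385601/949979 6803496/949979; 6803496/949979 14005160/949979]
step 2: y = z − H·x̄ = [5578009/949979, -5992066/949979]
step 2: S = H·P̄·Hᵀ + R = [32085055/949979 17895958/949979; 17895958/949979 42504530/949979]
step 2: K = P̄·Hᵀ·S⁻¹ = [118569957/549219967 -496618395/1098439934; 382553808/549219967 -243835208/549219967]
step 2: x' = x̄ + K·y = [-413206078/549219967, -229209785/549219967]
step 2: P' = (I − K·H)·P̄ = [804212571/1098439934 461391264/549219967; 461391264/549219967 652668168/549219967]

step 0: x' = [-1723/3146, 641/1573], P' = [2449/3146 1416/1573; 1416/1573 1992/1573]
step 1: x' = [-973237/949979, -2314015/949979], P' = [1396977/1899958 801918/949979; 801918/949979 1133916/949979]
step 2: x' = [-413206078/549219967, -229209785/549219967], P' = [804212571/1098439934 461391264/549219967; 461391264/549219967 652668168/549219967]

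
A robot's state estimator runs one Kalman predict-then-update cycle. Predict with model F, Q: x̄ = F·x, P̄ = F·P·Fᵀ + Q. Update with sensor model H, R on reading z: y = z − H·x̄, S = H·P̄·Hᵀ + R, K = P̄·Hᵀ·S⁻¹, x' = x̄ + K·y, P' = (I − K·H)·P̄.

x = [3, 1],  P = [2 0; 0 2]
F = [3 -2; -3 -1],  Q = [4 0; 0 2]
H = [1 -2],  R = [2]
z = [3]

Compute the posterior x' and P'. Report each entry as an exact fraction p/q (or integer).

x̄ = F·x = [7, -10]
P̄ = F·P·Fᵀ + Q = [30 -14; -14 22]
y = z − H·x̄ = [-24]
S = H·P̄·Hᵀ + R = [176]
K = P̄·Hᵀ·S⁻¹ = [29/88; -29/88]
x' = x̄ + K·y = [-10/11, -23/11]
P' = (I − K·H)·P̄ = [479/44 225/44; 225/44 127/44]

x' = [-10/11, -23/11]
P' = [479/44 225/44; 225/44 127/44]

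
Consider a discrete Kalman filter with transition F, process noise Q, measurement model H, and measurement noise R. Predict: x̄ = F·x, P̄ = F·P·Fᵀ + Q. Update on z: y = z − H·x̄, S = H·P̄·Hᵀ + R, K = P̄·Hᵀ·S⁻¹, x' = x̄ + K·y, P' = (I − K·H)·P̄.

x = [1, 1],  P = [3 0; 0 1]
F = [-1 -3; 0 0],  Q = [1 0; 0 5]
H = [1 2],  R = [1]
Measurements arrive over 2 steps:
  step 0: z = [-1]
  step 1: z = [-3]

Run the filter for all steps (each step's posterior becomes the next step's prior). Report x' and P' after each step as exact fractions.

step 0: x̄ = F·x = [-4, 0]
step 0: P̄ = F·P·Fᵀ + Q = [13 0; 0 5]
step 0: y = z − H·x̄ = [3]
step 0: S = H·P̄·Hᵀ + R = [34]
step 0: K = P̄·Hᵀ·S⁻¹ = [13/34; 5/17]
step 0: x' = x̄ + K·y = [-97/34, 15/17]
step 0: P' = (I − K·H)·P̄ = [273/34 -65/17; -65/17 35/17]
step 1: x̄ = F·x = [7/34, 0]
step 1: P̄ = F·P·Fᵀ + Q = [157/34 0; 0 5]
step 1: y = z − H·x̄ = [-109/34]
step 1: S = H·P̄·Hᵀ + R = [871/34]
step 1: K = P̄·Hᵀ·S⁻¹ = [157/871; 340/871]
step 1: x' = x̄ + K·y = [-324/871, -1090/871]
step 1: P' = (I − K·H)·P̄ = [3297/871 -1570/871; -1570/871 955/871]

step 0: x' = [-97/34, 15/17], P' = [273/34 -65/17; -65/17 35/17]
step 1: x' = [-324/871, -1090/871], P' = [3297/871 -1570/871; -1570/871 955/871]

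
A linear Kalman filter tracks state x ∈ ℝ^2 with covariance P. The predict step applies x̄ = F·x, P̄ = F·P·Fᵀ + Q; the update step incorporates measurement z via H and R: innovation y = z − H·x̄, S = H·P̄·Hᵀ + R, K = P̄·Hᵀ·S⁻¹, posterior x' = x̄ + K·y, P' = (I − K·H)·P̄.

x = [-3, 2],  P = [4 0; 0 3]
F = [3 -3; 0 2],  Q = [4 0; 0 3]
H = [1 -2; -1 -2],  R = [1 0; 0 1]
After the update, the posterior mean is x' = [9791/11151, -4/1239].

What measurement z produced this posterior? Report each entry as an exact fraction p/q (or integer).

z = [1, -1]

x̄ = F·x = [-15, 4]
P̄ = F·P·Fᵀ + Q = [67 -18; -18 15]
S = H·P̄·Hᵀ + R = [200 -7; -7 56]
K = P̄·Hᵀ·S⁻¹ = [793/1593 -5479/11151; -44/177 -304/1239]
x' − x̄ = [177056/11151, -4960/1239] = K·y
y = (KᵀK)⁻¹·Kᵀ·(x' − x̄) = [24, -8]
z = y + H·x̄ = [24, -8] + [-23, 7] = [1, -1]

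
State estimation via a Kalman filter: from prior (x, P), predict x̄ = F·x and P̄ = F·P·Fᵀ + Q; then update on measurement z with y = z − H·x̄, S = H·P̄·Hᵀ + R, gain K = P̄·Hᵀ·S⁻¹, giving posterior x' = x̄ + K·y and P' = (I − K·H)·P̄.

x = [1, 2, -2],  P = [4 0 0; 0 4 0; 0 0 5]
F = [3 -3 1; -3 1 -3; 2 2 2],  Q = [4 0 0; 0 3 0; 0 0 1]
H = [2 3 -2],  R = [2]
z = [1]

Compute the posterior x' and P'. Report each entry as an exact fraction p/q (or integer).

x̄ = F·x = [-5, 5, 2]
P̄ = F·P·Fᵀ + Q = [81 -63 10; -63 88 -46; 10 -46 53]
y = z − H·x̄ = [0]
S = H·P̄·Hᵀ + R = [1046]
K = P̄·Hᵀ·S⁻¹ = [-47/1046; 115/523; -112/523]
x' = x̄ + K·y = [-5, 5, 2]
P' = (I − K·H)·P̄ = [82517/1046 -27544/523 -34/523; -27544/523 19574/523 1702/523; -34/523 1702/523 2631/523]

x' = [-5, 5, 2]
P' = [82517/1046 -27544/523 -34/523; -27544/523 19574/523 1702/523; -34/523 1702/523 2631/523]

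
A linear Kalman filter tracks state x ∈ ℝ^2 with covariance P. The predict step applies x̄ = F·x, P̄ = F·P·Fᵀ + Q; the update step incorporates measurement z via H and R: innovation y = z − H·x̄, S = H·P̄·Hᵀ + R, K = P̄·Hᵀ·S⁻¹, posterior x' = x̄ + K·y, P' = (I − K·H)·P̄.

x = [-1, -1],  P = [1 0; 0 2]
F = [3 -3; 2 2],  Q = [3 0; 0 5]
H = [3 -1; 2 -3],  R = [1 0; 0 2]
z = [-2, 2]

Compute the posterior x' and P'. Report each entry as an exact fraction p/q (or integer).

x̄ = F·x = [0, -4]
P̄ = F·P·Fᵀ + Q = [30 -6; -6 17]
y = z − H·x̄ = [-6, -10]
S = H·P̄·Hᵀ + R = [324 297; 297 347]
K = P̄·Hᵀ·S⁻¹ = [3382/8073 -40/299; 6566/24219 -371/897]
x' = x̄ + K·y = [-3164/2691, -12034/8073]
P' = (I − K·H)·P̄ = [586/2691 1892/8073; 1892/8073 10462/24219]

x' = [-3164/2691, -12034/8073]
P' = [586/2691 1892/8073; 1892/8073 10462/24219]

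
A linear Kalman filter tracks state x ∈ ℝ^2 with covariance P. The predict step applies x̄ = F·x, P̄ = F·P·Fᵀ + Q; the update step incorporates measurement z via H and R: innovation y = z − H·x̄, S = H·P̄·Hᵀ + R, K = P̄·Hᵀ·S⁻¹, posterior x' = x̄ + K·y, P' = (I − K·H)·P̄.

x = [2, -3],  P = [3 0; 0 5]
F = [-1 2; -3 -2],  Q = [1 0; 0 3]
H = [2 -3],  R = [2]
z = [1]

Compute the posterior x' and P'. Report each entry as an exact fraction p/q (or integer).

x' = [-239/40, -43/10]
P' = [9759/680 1613/170; 1613/170 552/85]

x̄ = F·x = [-8, 0]
P̄ = F·P·Fᵀ + Q = [24 -11; -11 50]
y = z − H·x̄ = [17]
S = H·P̄·Hᵀ + R = [680]
K = P̄·Hᵀ·S⁻¹ = [81/680; -43/170]
x' = x̄ + K·y = [-239/40, -43/10]
P' = (I − K·H)·P̄ = [9759/680 1613/170; 1613/170 552/85]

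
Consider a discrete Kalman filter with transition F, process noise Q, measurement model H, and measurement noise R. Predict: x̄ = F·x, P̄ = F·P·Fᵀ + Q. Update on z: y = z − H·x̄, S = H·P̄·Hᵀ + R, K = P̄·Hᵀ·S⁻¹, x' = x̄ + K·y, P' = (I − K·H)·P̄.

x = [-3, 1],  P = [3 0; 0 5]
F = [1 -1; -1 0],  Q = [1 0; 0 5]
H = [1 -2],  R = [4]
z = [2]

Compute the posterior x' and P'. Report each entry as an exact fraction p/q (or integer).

x' = [-16/19, -1]
P' = [96/19 2; 2 5/3]

x̄ = F·x = [-4, 3]
P̄ = F·P·Fᵀ + Q = [9 -3; -3 8]
y = z − H·x̄ = [12]
S = H·P̄·Hᵀ + R = [57]
K = P̄·Hᵀ·S⁻¹ = [5/19; -1/3]
x' = x̄ + K·y = [-16/19, -1]
P' = (I − K·H)·P̄ = [96/19 2; 2 5/3]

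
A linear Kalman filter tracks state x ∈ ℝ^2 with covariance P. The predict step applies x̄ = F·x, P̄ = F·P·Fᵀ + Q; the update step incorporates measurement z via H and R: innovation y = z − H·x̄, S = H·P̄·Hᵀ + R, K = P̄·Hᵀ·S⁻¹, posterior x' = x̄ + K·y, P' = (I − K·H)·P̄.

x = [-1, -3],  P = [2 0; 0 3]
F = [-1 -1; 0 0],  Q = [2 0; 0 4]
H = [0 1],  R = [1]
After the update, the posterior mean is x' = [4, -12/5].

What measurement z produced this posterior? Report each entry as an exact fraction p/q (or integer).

x̄ = F·x = [4, 0]
P̄ = F·P·Fᵀ + Q = [7 0; 0 4]
S = H·P̄·Hᵀ + R = [5]
K = P̄·Hᵀ·S⁻¹ = [0; 4/5]
x' − x̄ = [0, -12/5] = K·y
y = (KᵀK)⁻¹·Kᵀ·(x' − x̄) = [-3]
z = y + H·x̄ = [-3] + [0] = [-3]

z = [-3]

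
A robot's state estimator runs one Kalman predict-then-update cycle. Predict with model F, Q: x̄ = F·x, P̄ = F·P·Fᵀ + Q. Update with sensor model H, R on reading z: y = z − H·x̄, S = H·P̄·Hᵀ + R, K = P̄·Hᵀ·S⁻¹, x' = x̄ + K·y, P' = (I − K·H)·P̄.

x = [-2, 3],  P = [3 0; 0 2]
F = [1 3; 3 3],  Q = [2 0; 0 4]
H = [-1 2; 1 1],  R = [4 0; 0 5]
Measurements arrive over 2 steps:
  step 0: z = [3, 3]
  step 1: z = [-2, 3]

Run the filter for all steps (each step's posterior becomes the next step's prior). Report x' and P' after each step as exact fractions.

step 0: x̄ = F·x = [7, 3]
step 0: P̄ = F·P·Fᵀ + Q = [23 27; 27 49]
step 0: y = z − H·x̄ = [4, -7]
step 0: S = H·P̄·Hᵀ + R = [115 102; 102 131]
step 0: K = P̄·Hᵀ·S⁻¹ = [-1039/4661 2588/4661; 1549/4661 1498/4661]
step 0: x' = x̄ + K·y = [10355/4661, 9693/4661]
step 0: P' = (I − K·H)·P̄ = [10012/4661 2928/4661; 2928/4661 4562/4661]
step 1: x̄ = F·x = [39434/4661, 60144/4661]
step 1: P̄ = F·P·Fᵀ + Q = [77960/4661 106230/4661; 106230/4661 202514/4661]
step 1: y = z − H·x̄ = [-90176/4661, -85595/4661]
step 1: S = H·P̄·Hᵀ + R = [481740/4661 433298/4661; 433298/4661 516239/4661]
step 1: K = P̄·Hᵀ·S⁻¹ = [-139120/817231 408350/817231; 2196205/6537848 1033349/3268924]
step 1: x' = x̄ + K·y = [2106684/817231, 1959701/3268924]
step 1: P' = (I − K·H)·P̄ = [1546660/817231 495090/817231; 495090/817231 3186385/3268924]

step 0: x' = [10355/4661, 9693/4661], P' = [10012/4661 2928/4661; 2928/4661 4562/4661]
step 1: x' = [2106684/817231, 1959701/3268924], P' = [1546660/817231 495090/817231; 495090/817231 3186385/3268924]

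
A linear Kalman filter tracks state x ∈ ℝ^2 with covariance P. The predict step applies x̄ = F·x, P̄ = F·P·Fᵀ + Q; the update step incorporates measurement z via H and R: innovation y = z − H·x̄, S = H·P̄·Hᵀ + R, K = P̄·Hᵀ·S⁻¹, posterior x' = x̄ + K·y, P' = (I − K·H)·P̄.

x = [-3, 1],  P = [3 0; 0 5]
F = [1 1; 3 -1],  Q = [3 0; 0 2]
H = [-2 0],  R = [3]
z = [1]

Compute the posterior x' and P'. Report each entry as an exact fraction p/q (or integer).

x̄ = F·x = [-2, -10]
P̄ = F·P·Fᵀ + Q = [11 4; 4 34]
y = z − H·x̄ = [-3]
S = H·P̄·Hᵀ + R = [47]
K = P̄·Hᵀ·S⁻¹ = [-22/47; -8/47]
x' = x̄ + K·y = [-28/47, -446/47]
P' = (I − K·H)·P̄ = [33/47 12/47; 12/47 1534/47]

x' = [-28/47, -446/47]
P' = [33/47 12/47; 12/47 1534/47]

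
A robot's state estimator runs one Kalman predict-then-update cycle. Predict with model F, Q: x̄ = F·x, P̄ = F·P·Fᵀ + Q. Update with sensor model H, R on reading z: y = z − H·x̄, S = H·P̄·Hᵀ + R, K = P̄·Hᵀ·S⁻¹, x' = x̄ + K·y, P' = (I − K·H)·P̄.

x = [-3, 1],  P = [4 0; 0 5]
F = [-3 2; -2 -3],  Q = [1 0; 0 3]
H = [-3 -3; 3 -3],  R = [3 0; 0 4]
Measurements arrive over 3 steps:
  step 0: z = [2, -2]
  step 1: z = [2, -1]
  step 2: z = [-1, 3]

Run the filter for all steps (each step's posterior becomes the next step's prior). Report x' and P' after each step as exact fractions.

step 0: x̄ = F·x = [11, 3]
step 0: P̄ = F·P·Fᵀ + Q = [57 -6; -6 64]
step 0: y = z − H·x̄ = [44, -26]
step 0: S = H·P̄·Hᵀ + R = [984 63; 63 1201]
step 0: K = P̄·Hᵀ·S⁻¹ = [-13044/78521 13041/78521; -65248/392605 -65226/392605]
step 0: x' = x̄ + K·y = [-49271/78521, 2779/392605]
step 0: P' = (I − K·H)·P̄ = [15216/78521 -2172/78521; -2172/78521 76108/392605]
step 1: x̄ = F·x = [744623/392605, 484373/392605]
step 1: P̄ = F·P·Fᵀ + Q = [1512077/392605 -54468/392605; -54468/392605 2036787/392605]
step 1: y = z − H·x̄ = [4472198/392605, -234671/78521]
step 1: S = H·P̄·Hᵀ + R = [32137167/392605 944478/78521; 944478/78521 6898124/78521]
step 1: K = P̄·Hᵀ·S⁻¹ = [-73447453/461078288 145764105/922156576; -6772443/41916208 -13394385/83832416]
step 1: x' = x̄ + K·y = [-359947403/922156576, -10832477/83832416]
step 1: P' = (I − K·H)·P̄ = [170623523/922156576 -2157147/83832416; -2157147/83832416 15702033/83832416]
step 2: x̄ = F·x = [841527715/922156576, 1077366547/922156576]
step 2: P̄ = F·P·Fᵀ + Q = [3433401139/922156576 -131236125/922156576; -131236125/922156576 4718721683/922156576]
step 2: y = z − H·x̄ = [2417263105/461078288, 217124139/57634786]
step 2: S = H·P̄·Hᵀ + R = [18443331219/230539144 361496403/28817393; 361496403/28817393 2481874436/28817393]
step 2: K = P̄·Hᵀ·S⁻¹ = [-41139054809/258689807414 20412355638/129344903707; -41781715081/258689807414 -20653353240/129344903707]
step 2: x' = x̄ + K·y = [348381809663/517379614828, -144856053969/517379614828]
step 2: P' = (I − K·H)·P̄ = [95572003177/517379614828 -13293893559/517379614828; -13293893559/517379614828 96857323721/517379614828]

step 0: x' = [-49271/78521, 2779/392605], P' = [15216/78521 -2172/78521; -2172/78521 76108/392605]
step 1: x' = [-359947403/922156576, -10832477/83832416], P' = [170623523/922156576 -2157147/83832416; -2157147/83832416 15702033/83832416]
step 2: x' = [348381809663/517379614828, -144856053969/517379614828], P' = [95572003177/517379614828 -13293893559/517379614828; -13293893559/517379614828 96857323721/517379614828]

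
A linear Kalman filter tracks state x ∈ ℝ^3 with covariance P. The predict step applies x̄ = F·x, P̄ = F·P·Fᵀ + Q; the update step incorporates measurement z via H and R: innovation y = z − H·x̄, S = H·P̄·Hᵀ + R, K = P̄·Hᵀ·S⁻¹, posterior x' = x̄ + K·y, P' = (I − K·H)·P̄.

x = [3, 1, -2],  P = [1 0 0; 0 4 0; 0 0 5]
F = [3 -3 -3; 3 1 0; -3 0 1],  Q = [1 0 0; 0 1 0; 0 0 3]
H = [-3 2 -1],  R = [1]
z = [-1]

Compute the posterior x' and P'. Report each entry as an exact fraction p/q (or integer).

x' = [8832/821, 8394/821, -8883/821]
P' = [9686/821 9267/821 -10269/821; 9267/821 9378/821 -9091/821; -10269/821 -9091/821 12588/821]

x̄ = F·x = [12, 10, -11]
P̄ = F·P·Fᵀ + Q = [91 -3 -24; -3 14 -9; -24 -9 17]
y = z − H·x̄ = [4]
S = H·P̄·Hᵀ + R = [821]
K = P̄·Hᵀ·S⁻¹ = [-255/821; 46/821; 37/821]
x' = x̄ + K·y = [8832/821, 8394/821, -8883/821]
P' = (I − K·H)·P̄ = [9686/821 9267/821 -10269/821; 9267/821 9378/821 -9091/821; -10269/821 -9091/821 12588/821]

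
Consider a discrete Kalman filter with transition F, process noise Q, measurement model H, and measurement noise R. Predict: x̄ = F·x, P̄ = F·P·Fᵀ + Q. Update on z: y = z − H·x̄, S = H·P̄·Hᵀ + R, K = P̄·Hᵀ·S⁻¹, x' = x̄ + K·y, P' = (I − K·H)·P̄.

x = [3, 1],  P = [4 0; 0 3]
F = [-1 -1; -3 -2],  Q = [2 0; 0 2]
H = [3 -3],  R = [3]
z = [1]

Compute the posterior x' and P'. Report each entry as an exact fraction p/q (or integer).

x̄ = F·x = [-4, -11]
P̄ = F·P·Fᵀ + Q = [9 18; 18 50]
y = z − H·x̄ = [-20]
S = H·P̄·Hᵀ + R = [210]
K = P̄·Hᵀ·S⁻¹ = [-9/70; -16/35]
x' = x̄ + K·y = [-10/7, -13/7]
P' = (I − K·H)·P̄ = [387/70 198/35; 198/35 214/35]

x' = [-10/7, -13/7]
P' = [387/70 198/35; 198/35 214/35]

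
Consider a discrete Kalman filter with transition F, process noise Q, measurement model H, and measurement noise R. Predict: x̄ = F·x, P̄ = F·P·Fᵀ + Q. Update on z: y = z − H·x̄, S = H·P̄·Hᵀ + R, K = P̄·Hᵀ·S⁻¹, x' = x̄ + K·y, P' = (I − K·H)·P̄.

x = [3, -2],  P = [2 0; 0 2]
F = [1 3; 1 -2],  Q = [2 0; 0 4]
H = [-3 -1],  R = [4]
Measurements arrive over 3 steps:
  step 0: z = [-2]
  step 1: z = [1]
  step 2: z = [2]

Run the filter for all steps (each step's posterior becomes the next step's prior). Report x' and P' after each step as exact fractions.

step 0: x̄ = F·x = [-3, 7]
step 0: P̄ = F·P·Fᵀ + Q = [22 -10; -10 14]
step 0: y = z − H·x̄ = [-4]
step 0: S = H·P̄·Hᵀ + R = [156]
step 0: K = P̄·Hᵀ·S⁻¹ = [-14/39; 4/39]
step 0: x' = x̄ + K·y = [-61/39, 257/39]
step 0: P' = (I − K·H)·P̄ = [74/39 -166/39; -166/39 482/39]
step 1: x̄ = F·x = [710/39, -575/39]
step 1: P̄ = F·P·Fᵀ + Q = [3494/39 -2984/39; -2984/39 2822/39]
step 1: y = z − H·x̄ = [1594/39]
step 1: S = H·P̄·Hᵀ + R = [16520/39]
step 1: K = P̄·Hᵀ·S⁻¹ = [-3749/8260; 613/1652]
step 1: x' = x̄ + K·y = [-1427/4130, 349/826]
step 1: P' = (I − K·H)·P̄ = [9621/4130 -4273/826; -4273/826 11593/826]
step 2: x̄ = F·x = [272/295, -4917/4130]
step 2: P̄ = F·P·Fᵀ + Q = [29384/295 -25681/295; -25681/295 343461/4130]
step 2: y = z − H·x̄ = [14767/4130]
step 2: S = H·P̄·Hᵀ + R = [1905161/4130]
step 2: K = P̄·Hᵀ·S⁻¹ = [-874594/1905161; 735141/1905161]
step 2: x' = x̄ + K·y = [-1370527/1905161, 360327/1905161]
step 2: P' = (I − K·H)·P̄ = [4557590/1905161 -10174394/1905161; -10174394/1905161 27582618/1905161]

step 0: x' = [-61/39, 257/39], P' = [74/39 -166/39; -166/39 482/39]
step 1: x' = [-1427/4130, 349/826], P' = [9621/4130 -4273/826; -4273/826 11593/826]
step 2: x' = [-1370527/1905161, 360327/1905161], P' = [4557590/1905161 -10174394/1905161; -10174394/1905161 27582618/1905161]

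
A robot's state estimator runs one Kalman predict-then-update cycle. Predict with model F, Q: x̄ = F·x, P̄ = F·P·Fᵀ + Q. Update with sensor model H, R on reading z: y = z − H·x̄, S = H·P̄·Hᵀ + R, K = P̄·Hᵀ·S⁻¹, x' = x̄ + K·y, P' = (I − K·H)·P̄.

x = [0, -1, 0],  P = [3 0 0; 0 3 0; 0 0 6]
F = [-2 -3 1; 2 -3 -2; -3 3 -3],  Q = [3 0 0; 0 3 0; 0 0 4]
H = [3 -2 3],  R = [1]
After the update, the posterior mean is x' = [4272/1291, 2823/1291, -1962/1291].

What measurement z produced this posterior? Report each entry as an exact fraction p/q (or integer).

z = [1]

x̄ = F·x = [3, 3, -3]
P̄ = F·P·Fᵀ + Q = [48 3 -27; 3 66 -9; -27 -9 112]
S = H·P̄·Hᵀ + R = [1291]
K = P̄·Hᵀ·S⁻¹ = [57/1291; -150/1291; 273/1291]
x' − x̄ = [399/1291, -1050/1291, 1911/1291] = K·y
y = (KᵀK)⁻¹·Kᵀ·(x' − x̄) = [7]
z = y + H·x̄ = [7] + [-6] = [1]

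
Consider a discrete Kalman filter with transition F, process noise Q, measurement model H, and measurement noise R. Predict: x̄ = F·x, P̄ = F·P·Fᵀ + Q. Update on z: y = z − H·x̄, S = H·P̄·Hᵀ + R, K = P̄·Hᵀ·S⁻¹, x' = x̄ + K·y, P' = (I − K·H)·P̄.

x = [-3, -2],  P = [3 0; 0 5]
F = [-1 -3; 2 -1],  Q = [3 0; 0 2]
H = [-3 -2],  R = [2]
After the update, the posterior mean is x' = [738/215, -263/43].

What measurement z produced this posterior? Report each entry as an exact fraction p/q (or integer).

z = [2]

x̄ = F·x = [9, -4]
P̄ = F·P·Fᵀ + Q = [51 9; 9 19]
S = H·P̄·Hᵀ + R = [645]
K = P̄·Hᵀ·S⁻¹ = [-57/215; -13/129]
x' − x̄ = [-1197/215, -91/43] = K·y
y = (KᵀK)⁻¹·Kᵀ·(x' − x̄) = [21]
z = y + H·x̄ = [21] + [-19] = [2]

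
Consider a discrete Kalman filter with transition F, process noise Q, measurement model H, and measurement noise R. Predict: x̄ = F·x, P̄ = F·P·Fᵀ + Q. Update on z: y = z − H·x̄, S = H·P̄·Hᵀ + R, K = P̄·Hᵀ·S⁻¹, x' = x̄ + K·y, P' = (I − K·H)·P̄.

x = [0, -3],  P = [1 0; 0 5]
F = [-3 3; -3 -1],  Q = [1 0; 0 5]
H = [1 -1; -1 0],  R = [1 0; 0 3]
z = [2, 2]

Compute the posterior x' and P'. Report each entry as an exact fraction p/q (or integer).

x' = [-383/265, -836/265]
P' = [3192/1325 3009/1325; 3009/1325 4093/1325]

x̄ = F·x = [-9, 3]
P̄ = F·P·Fᵀ + Q = [55 -6; -6 19]
y = z − H·x̄ = [14, -7]
S = H·P̄·Hᵀ + R = [87 -61; -61 58]
K = P̄·Hᵀ·S⁻¹ = [183/1325 -1064/1325; -1084/1325 -1003/1325]
x' = x̄ + K·y = [-383/265, -836/265]
P' = (I − K·H)·P̄ = [3192/1325 3009/1325; 3009/1325 4093/1325]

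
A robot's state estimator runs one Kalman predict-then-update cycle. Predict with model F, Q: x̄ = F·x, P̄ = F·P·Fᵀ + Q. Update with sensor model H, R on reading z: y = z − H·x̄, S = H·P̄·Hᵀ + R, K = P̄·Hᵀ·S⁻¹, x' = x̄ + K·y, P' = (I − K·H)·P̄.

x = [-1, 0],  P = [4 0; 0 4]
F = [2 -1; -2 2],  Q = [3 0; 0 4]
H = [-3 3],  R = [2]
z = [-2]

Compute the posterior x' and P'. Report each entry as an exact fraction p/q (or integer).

x̄ = F·x = [-2, 2]
P̄ = F·P·Fᵀ + Q = [23 -24; -24 36]
y = z − H·x̄ = [-14]
S = H·P̄·Hᵀ + R = [965]
K = P̄·Hᵀ·S⁻¹ = [-141/965; 36/193]
x' = x̄ + K·y = [44/965, -118/193]
P' = (I − K·H)·P̄ = [2314/965 444/193; 444/193 468/193]

x' = [44/965, -118/193]
P' = [2314/965 444/193; 444/193 468/193]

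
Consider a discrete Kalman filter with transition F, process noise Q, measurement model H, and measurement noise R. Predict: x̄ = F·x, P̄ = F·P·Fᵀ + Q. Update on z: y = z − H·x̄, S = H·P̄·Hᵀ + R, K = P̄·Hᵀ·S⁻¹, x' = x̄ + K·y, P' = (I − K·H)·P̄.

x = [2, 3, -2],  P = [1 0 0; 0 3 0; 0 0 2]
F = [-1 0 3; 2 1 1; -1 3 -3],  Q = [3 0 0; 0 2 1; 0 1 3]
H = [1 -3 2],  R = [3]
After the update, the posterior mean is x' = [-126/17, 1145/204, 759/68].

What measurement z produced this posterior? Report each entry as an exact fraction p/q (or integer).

x̄ = F·x = [-8, 5, 13]
P̄ = F·P·Fᵀ + Q = [22 4 -17; 4 11 2; -17 2 49]
S = H·P̄·Hᵀ + R = [204]
K = P̄·Hᵀ·S⁻¹ = [-2/17; -25/204; 25/68]
x' − x̄ = [10/17, 125/204, -125/68] = K·y
y = (KᵀK)⁻¹·Kᵀ·(x' − x̄) = [-5]
z = y + H·x̄ = [-5] + [3] = [-2]

z = [-2]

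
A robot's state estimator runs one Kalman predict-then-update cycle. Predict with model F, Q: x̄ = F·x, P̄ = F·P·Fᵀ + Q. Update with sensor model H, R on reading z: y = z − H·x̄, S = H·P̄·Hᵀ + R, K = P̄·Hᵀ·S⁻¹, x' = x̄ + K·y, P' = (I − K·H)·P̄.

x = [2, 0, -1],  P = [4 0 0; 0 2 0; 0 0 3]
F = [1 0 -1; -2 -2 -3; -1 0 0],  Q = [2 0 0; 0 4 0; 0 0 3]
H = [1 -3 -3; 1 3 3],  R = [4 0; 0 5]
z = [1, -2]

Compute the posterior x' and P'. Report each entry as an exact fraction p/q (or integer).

x̄ = F·x = [3, -1, -2]
P̄ = F·P·Fᵀ + Q = [9 1 -4; 1 55 8; -4 8 7]
y = z − H·x̄ = [-11, 4]
S = H·P̄·Hᵀ + R = [733 -693; -693 698]
K = P̄·Hᵀ·S⁻¹ = [12564/31385 12474/31385; 446/31385 8986/31385; -5789/31385 -3904/31385]
x' = x̄ + K·y = [5847/31385, -347/31385, -14707/31385]
P' = (I − K·H)·P̄ = [56313/31385 23357/31385 -21338/31385; 23357/31385 102683/31385 -95492/31385; -21338/31385 -95492/31385 96098/31385]

x' = [5847/31385, -347/31385, -14707/31385]
P' = [56313/31385 23357/31385 -21338/31385; 23357/31385 102683/31385 -95492/31385; -21338/31385 -95492/31385 96098/31385]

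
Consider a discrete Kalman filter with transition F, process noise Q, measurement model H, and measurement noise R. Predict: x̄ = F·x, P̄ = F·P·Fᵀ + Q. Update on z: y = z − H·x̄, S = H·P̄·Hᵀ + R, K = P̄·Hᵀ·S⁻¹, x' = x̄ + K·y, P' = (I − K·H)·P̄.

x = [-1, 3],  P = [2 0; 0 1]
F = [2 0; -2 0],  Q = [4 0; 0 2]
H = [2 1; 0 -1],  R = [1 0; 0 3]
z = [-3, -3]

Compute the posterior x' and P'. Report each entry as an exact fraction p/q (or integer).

x' = [-26/9, 14/5]
P' = [52/63 -8/7; -8/7 78/35]

x̄ = F·x = [-2, 2]
P̄ = F·P·Fᵀ + Q = [12 -8; -8 10]
y = z − H·x̄ = [-1, -1]
S = H·P̄·Hᵀ + R = [27 6; 6 13]
K = P̄·Hᵀ·S⁻¹ = [32/63 8/21; -2/35 -26/35]
x' = x̄ + K·y = [-26/9, 14/5]
P' = (I − K·H)·P̄ = [52/63 -8/7; -8/7 78/35]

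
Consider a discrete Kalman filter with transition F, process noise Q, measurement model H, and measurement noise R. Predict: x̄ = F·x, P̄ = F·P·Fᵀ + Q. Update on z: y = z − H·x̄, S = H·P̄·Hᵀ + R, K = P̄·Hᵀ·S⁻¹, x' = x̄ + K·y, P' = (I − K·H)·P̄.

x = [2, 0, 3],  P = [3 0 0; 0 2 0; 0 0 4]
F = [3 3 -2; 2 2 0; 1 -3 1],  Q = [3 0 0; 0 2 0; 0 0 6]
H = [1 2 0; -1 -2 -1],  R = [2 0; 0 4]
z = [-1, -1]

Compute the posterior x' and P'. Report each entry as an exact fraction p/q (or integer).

x' = [-11369/3059, 3930/3059, 1148/437]
P' = [69926/9177 -30088/9177 -1858/1311; -30088/9177 16946/9177 -172/1311; -1858/1311 -172/1311 6542/1311]

x̄ = F·x = [0, 4, 5]
P̄ = F·P·Fᵀ + Q = [64 30 -17; 30 22 -6; -17 -6 31]
y = z − H·x̄ = [-9, 12]
S = H·P̄·Hᵀ + R = [274 -243; -243 249]
K = P̄·Hᵀ·S⁻¹ = [1625/3059 814/9177; 634/3059 -650/9177; -367/437 -1085/1311]
x' = x̄ + K·y = [-11369/3059, 3930/3059, 1148/437]
P' = (I − K·H)·P̄ = [69926/9177 -30088/9177 -1858/1311; -30088/9177 16946/9177 -172/1311; -1858/1311 -172/1311 6542/1311]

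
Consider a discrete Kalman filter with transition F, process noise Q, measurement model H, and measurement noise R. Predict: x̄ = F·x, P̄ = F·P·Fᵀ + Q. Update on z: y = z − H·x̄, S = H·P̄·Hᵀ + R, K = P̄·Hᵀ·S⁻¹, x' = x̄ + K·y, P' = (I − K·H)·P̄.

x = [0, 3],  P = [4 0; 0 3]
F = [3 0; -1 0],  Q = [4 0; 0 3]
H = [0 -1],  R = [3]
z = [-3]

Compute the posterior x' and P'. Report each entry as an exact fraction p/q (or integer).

x̄ = F·x = [0, 0]
P̄ = F·P·Fᵀ + Q = [40 -12; -12 7]
y = z − H·x̄ = [-3]
S = H·P̄·Hᵀ + R = [10]
K = P̄·Hᵀ·S⁻¹ = [6/5; -7/10]
x' = x̄ + K·y = [-18/5, 21/10]
P' = (I − K·H)·P̄ = [128/5 -18/5; -18/5 21/10]

x' = [-18/5, 21/10]
P' = [128/5 -18/5; -18/5 21/10]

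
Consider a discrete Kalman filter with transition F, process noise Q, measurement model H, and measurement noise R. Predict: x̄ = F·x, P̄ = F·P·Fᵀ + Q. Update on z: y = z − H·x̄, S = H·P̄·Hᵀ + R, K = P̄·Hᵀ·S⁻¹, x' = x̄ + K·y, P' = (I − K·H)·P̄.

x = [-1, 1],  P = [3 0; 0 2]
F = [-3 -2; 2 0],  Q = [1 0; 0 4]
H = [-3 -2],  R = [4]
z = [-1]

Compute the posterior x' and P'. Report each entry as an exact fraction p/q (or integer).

x' = [20/11, -9/4]
P' = [72/11 -9; -9 53/4]

x̄ = F·x = [1, -2]
P̄ = F·P·Fᵀ + Q = [36 -18; -18 16]
y = z − H·x̄ = [-2]
S = H·P̄·Hᵀ + R = [176]
K = P̄·Hᵀ·S⁻¹ = [-9/22; 1/8]
x' = x̄ + K·y = [20/11, -9/4]
P' = (I − K·H)·P̄ = [72/11 -9; -9 53/4]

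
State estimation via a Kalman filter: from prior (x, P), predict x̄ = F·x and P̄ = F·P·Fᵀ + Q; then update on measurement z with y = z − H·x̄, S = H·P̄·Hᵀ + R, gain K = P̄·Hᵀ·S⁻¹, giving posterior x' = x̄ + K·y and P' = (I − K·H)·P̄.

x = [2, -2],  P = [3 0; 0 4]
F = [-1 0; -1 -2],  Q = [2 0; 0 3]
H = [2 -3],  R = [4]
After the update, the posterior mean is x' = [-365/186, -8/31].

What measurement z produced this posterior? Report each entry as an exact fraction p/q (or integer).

z = [-3]

x̄ = F·x = [-2, 2]
P̄ = F·P·Fᵀ + Q = [5 3; 3 22]
S = H·P̄·Hᵀ + R = [186]
K = P̄·Hᵀ·S⁻¹ = [1/186; -10/31]
x' − x̄ = [7/186, -70/31] = K·y
y = (KᵀK)⁻¹·Kᵀ·(x' − x̄) = [7]
z = y + H·x̄ = [7] + [-10] = [-3]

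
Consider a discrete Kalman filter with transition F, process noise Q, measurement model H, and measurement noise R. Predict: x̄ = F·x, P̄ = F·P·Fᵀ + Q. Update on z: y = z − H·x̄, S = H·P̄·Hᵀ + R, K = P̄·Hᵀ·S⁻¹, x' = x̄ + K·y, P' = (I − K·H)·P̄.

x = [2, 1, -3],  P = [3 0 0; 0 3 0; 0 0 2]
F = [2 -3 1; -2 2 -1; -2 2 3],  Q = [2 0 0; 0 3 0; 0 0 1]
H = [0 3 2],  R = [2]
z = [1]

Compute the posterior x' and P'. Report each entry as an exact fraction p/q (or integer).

x' = [-1394/217, 1037/217, -623/93]
P' = [2419/217 -1040/217 216/31; -1040/217 1250/217 -262/31; 216/31 -262/31 1199/93]

x̄ = F·x = [-2, 1, -11]
P̄ = F·P·Fᵀ + Q = [43 -32 -24; -32 29 18; -24 18 43]
y = z − H·x̄ = [20]
S = H·P̄·Hᵀ + R = [651]
K = P̄·Hᵀ·S⁻¹ = [-48/217; 41/217; 20/93]
x' = x̄ + K·y = [-1394/217, 1037/217, -623/93]
P' = (I − K·H)·P̄ = [2419/217 -1040/217 216/31; -1040/217 1250/217 -262/31; 216/31 -262/31 1199/93]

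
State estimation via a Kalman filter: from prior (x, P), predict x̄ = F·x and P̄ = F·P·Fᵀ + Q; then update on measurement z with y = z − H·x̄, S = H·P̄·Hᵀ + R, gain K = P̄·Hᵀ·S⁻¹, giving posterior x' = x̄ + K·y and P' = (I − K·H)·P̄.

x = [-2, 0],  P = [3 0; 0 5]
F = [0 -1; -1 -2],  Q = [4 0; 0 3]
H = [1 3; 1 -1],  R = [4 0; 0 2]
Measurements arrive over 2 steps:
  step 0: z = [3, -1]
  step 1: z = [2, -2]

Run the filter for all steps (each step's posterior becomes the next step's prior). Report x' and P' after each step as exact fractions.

step 0: x̄ = F·x = [0, 2]
step 0: P̄ = F·P·Fᵀ + Q = [9 10; 10 26]
step 0: y = z − H·x̄ = [-3, 1]
step 0: S = H·P̄·Hᵀ + R = [307 -49; -49 17]
step 0: K = P̄·Hᵀ·S⁻¹ = [307/1409 802/1409; 356/1409 -300/1409]
step 0: x' = x̄ + K·y = [-119/1409, 1450/1409]
step 0: P' = (I − K·H)·P̄ = [1510/1409 -94/1409; -94/1409 506/1409]
step 1: x̄ = F·x = [-1450/1409, -2781/1409]
step 1: P̄ = F·P·Fᵀ + Q = [6142/1409 918/1409; 918/1409 7385/1409]
step 1: y = z − H·x̄ = [12611/1409, -4149/1409]
step 1: S = H·P̄·Hᵀ + R = [83751/1409 -14177/1409; -14177/1409 14509/1409]
step 1: K = P̄·Hᵀ·S⁻¹ = [72084/359885 200012/359885; 86261/359885 -76122/359885]
step 1: x' = x̄ + K·y = [-314146/359885, 285896/359885]
step 1: P' = (I − K·H)·P̄ = [372102/359885 -27922/359885; -27922/359885 124322/359885]

step 0: x' = [-119/1409, 1450/1409], P' = [1510/1409 -94/1409; -94/1409 506/1409]
step 1: x' = [-314146/359885, 285896/359885], P' = [372102/359885 -27922/359885; -27922/359885 124322/359885]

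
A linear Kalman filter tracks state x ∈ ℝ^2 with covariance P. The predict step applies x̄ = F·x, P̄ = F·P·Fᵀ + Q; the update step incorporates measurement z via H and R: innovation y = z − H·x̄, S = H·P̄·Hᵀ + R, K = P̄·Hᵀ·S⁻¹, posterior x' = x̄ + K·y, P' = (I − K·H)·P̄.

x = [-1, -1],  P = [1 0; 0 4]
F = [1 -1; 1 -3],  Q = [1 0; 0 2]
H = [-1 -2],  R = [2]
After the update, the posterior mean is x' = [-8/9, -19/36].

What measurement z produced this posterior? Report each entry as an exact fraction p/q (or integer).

x̄ = F·x = [0, 2]
P̄ = F·P·Fᵀ + Q = [6 13; 13 39]
S = H·P̄·Hᵀ + R = [216]
K = P̄·Hᵀ·S⁻¹ = [-4/27; -91/216]
x' − x̄ = [-8/9, -91/36] = K·y
y = (KᵀK)⁻¹·Kᵀ·(x' − x̄) = [6]
z = y + H·x̄ = [6] + [-4] = [2]

z = [2]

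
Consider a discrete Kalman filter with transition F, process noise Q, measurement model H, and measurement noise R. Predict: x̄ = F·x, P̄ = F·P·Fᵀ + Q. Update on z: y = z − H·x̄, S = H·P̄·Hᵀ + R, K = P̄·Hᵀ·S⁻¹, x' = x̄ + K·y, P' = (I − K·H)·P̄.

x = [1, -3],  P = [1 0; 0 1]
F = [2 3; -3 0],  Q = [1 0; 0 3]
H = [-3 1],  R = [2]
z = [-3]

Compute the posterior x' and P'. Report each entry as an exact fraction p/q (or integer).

x' = [-14/11, -579/88]
P' = [10/11 24/11; 24/11 303/44]

x̄ = F·x = [-7, -3]
P̄ = F·P·Fᵀ + Q = [14 -6; -6 12]
y = z − H·x̄ = [-21]
S = H·P̄·Hᵀ + R = [176]
K = P̄·Hᵀ·S⁻¹ = [-3/11; 15/88]
x' = x̄ + K·y = [-14/11, -579/88]
P' = (I − K·H)·P̄ = [10/11 24/11; 24/11 303/44]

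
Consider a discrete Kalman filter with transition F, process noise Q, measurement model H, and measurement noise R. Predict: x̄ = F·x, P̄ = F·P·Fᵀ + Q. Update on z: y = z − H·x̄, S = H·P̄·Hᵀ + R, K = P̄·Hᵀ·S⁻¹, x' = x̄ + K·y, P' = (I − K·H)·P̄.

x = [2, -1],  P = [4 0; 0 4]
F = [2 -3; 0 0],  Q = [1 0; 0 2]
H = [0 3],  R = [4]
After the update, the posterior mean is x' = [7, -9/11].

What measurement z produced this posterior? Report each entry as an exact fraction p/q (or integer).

x̄ = F·x = [7, 0]
P̄ = F·P·Fᵀ + Q = [53 0; 0 2]
S = H·P̄·Hᵀ + R = [22]
K = P̄·Hᵀ·S⁻¹ = [0; 3/11]
x' − x̄ = [0, -9/11] = K·y
y = (KᵀK)⁻¹·Kᵀ·(x' − x̄) = [-3]
z = y + H·x̄ = [-3] + [0] = [-3]

z = [-3]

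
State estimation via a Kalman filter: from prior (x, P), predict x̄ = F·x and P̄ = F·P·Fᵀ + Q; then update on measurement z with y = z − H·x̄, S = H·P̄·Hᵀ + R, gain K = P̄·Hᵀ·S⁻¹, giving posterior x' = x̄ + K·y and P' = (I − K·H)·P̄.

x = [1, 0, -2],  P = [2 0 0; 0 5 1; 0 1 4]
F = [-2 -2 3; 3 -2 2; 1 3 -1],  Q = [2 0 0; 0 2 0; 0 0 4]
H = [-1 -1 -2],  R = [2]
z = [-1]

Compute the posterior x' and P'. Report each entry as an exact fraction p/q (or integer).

x̄ = F·x = [-8, -1, 3]
P̄ = F·P·Fᵀ + Q = [54 22 -35; 22 48 -24; -35 -24 49]
y = z − H·x̄ = [-4]
S = H·P̄·Hᵀ + R = [108]
K = P̄·Hᵀ·S⁻¹ = [-1/18; -11/54; -13/36]
x' = x̄ + K·y = [-70/9, -5/27, 40/9]
P' = (I − K·H)·P̄ = [161/3 187/9 -223/6; 187/9 1175/27 -575/18; -223/6 -575/18 419/12]

x' = [-70/9, -5/27, 40/9]
P' = [161/3 187/9 -223/6; 187/9 1175/27 -575/18; -223/6 -575/18 419/12]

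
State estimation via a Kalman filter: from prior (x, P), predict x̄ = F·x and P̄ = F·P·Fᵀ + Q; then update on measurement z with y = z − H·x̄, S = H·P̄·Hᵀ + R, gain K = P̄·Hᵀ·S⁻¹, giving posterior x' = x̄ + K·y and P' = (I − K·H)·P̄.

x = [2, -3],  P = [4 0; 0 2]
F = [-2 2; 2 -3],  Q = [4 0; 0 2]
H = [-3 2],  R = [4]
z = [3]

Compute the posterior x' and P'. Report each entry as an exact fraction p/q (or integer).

x' = [15/184, 325/184]
P' = [63/46 77/46; 77/46 135/46]

x̄ = F·x = [-10, 13]
P̄ = F·P·Fᵀ + Q = [28 -28; -28 36]
y = z − H·x̄ = [-53]
S = H·P̄·Hᵀ + R = [736]
K = P̄·Hᵀ·S⁻¹ = [-35/184; 39/184]
x' = x̄ + K·y = [15/184, 325/184]
P' = (I − K·H)·P̄ = [63/46 77/46; 77/46 135/46]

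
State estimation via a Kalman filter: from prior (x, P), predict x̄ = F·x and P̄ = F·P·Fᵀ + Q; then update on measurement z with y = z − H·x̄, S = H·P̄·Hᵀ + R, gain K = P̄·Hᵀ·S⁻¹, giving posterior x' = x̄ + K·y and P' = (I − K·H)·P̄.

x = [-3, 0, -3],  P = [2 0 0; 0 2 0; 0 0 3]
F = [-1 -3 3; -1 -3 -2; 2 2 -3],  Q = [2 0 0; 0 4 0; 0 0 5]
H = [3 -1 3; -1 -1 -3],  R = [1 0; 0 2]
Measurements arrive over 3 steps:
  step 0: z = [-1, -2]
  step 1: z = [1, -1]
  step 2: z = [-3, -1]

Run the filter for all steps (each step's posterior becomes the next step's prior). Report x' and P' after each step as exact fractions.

step 0: x' = [9464/10021, 25881/10021, -4735/10021], P' = [643391/30063 630734/30063 -143621/10021; 630734/30063 640412/30063 -139978/10021; -143621/10021 -139978/10021 97007/10021]
step 1: x' = [-16270540478/2708529649, -16255277393/2708529649, 11752426570/2708529649], P' = [58153378132/2708529649 55400957190/2708529649 -39234013906/2708529649; 55400957190/2708529649 54641411033/2708529649 -37170718065/2708529649; -39234013906/2708529649 -37170718065/2708529649 26691368035/2708529649]
step 2: x' = [-464350357700193/247439657790047, 203679593651/247439657790047, 4819098770135/5264673570001], P' = [5044793246806416/247439657790047 4796670136285844/247439657790047 -72444215009152/5264673570001; 4796670136285844/247439657790047 4730637496761687/247439657790047 -68480840627491/5264673570001; -72444215009152/5264673570001 -68480840627491/5264673570001 49325294013499/5264673570001]

step 0: x̄ = F·x = [-6, 9, 3]
step 0: P̄ = F·P·Fᵀ + Q = [49 2 -43; 2 36 2; -43 2 48]
step 0: y = z − H·x̄ = [17, 10]
step 0: S = H·P̄·Hᵀ + R = [112 -31; -31 277]
step 0: K = P̄·Hᵀ·S⁻¹ = [6850/30063 9232/30063; -8012/30063 -5672/30063; 136/10021 -3711/10021]
step 0: x' = x̄ + K·y = [9464/10021, 25881/10021, -4735/10021]
step 0: P' = (I − K·H)·P̄ = [643391/30063 630734/30063 -143621/10021; 630734/30063 640412/30063 -139978/10021; -143621/10021 -139978/10021 97007/10021]
step 1: x̄ = F·x = [-101312/10021, -77637/10021, 84895/10021]
step 1: P̄ = F·P·Fᵀ + Q = [23014808/30063 10136042/30063 -22971092/30063; 10136042/30063 4713179/30063 -10097807/30063; -22971092/30063 -10097807/30063 23160152/30063]
step 1: y = z − H·x̄ = [-18365/10021, 65715/10021]
step 1: S = H·P̄·Hᵀ + R = [6608816/30063 -17391593/30063; -17391593/30063 58088171/30063]
step 1: K = P̄·Hᵀ·S⁻¹ = [1357135488/2708529649 2073853198/2708529649; 49306342/2708529649 734892986/2708529649; -457219548/2708529649 -1834686067/2708529649]
step 1: x' = x̄ + K·y = [-16270540478/2708529649, -16255277393/2708529649, 11752426570/2708529649]
step 1: P' = (I − K·H)·P̄ = [58153378132/2708529649 55400957190/2708529649 -39234013906/2708529649; 55400957190/2708529649 54641411033/2708529649 -37170718065/2708529649; -39234013906/2708529649 -37170718065/2708529649 26691368035/2708529649]
step 2: x̄ = F·x = [100293652367/2708529649, 41531519517/2708529649, -100308915452/2708529649]
step 2: P̄ = F·P·Fᵀ + Q = [2032448200788/2708529649 872929780460/2708529649 -2038252088426/2708529649; 872929780460/2708529649 396946738901/2708529649 -873834248191/2708529649; -2038252088426/2708529649 -873834248191/2708529649 2065008558392/2708529649]
step 2: y = z − H·x̄ = [631164525/51104333, -161810104121/2708529649]
step 2: S = H·P̄·Hᵀ + R = [11201043696/51104333 -29666214883/51104333; -29666214883/51104333 5293230565733/2708529649]
step 2: K = P̄·Hᵀ·S⁻¹ = [123075287842972/247439657790047 186585466599086/247439657790047; 3574383619614/247439657790047 64245447714350/247439657790047; -875922359468/5264673570001 -3525413201927/5264673570001]
step 2: x' = x̄ + K·y = [-464350357700193/247439657790047, 203679593651/247439657790047, 4819098770135/5264673570001]
step 2: P' = (I − K·H)·P̄ = [5044793246806416/247439657790047 4796670136285844/247439657790047 -72444215009152/5264673570001; 4796670136285844/247439657790047 4730637496761687/247439657790047 -68480840627491/5264673570001; -72444215009152/5264673570001 -68480840627491/5264673570001 49325294013499/5264673570001]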